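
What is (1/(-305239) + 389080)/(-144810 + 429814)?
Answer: 118762390119/86994335956 ≈ 1.3652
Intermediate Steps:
(1/(-305239) + 389080)/(-144810 + 429814) = (-1/305239 + 389080)/285004 = (118762390119/305239)*(1/285004) = 118762390119/86994335956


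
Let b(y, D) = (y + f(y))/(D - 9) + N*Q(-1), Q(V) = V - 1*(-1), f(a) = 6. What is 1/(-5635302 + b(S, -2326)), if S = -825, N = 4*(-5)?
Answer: -2335/13158429351 ≈ -1.7745e-7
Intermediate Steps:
N = -20
Q(V) = 1 + V (Q(V) = V + 1 = 1 + V)
b(y, D) = (6 + y)/(-9 + D) (b(y, D) = (y + 6)/(D - 9) - 20*(1 - 1) = (6 + y)/(-9 + D) - 20*0 = (6 + y)/(-9 + D) + 0 = (6 + y)/(-9 + D))
1/(-5635302 + b(S, -2326)) = 1/(-5635302 + (6 - 825)/(-9 - 2326)) = 1/(-5635302 - 819/(-2335)) = 1/(-5635302 - 1/2335*(-819)) = 1/(-5635302 + 819/2335) = 1/(-13158429351/2335) = -2335/13158429351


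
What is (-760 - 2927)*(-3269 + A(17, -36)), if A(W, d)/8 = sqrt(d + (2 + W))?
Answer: 12052803 - 29496*I*sqrt(17) ≈ 1.2053e+7 - 1.2162e+5*I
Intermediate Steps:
A(W, d) = 8*sqrt(2 + W + d) (A(W, d) = 8*sqrt(d + (2 + W)) = 8*sqrt(2 + W + d))
(-760 - 2927)*(-3269 + A(17, -36)) = (-760 - 2927)*(-3269 + 8*sqrt(2 + 17 - 36)) = -3687*(-3269 + 8*sqrt(-17)) = -3687*(-3269 + 8*(I*sqrt(17))) = -3687*(-3269 + 8*I*sqrt(17)) = 12052803 - 29496*I*sqrt(17)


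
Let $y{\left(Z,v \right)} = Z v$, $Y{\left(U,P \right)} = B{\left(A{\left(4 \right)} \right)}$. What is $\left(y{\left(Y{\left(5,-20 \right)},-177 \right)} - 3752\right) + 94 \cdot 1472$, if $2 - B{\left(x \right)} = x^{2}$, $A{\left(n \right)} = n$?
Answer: $137094$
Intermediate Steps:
$B{\left(x \right)} = 2 - x^{2}$
$Y{\left(U,P \right)} = -14$ ($Y{\left(U,P \right)} = 2 - 4^{2} = 2 - 16 = -14$)
$\left(y{\left(Y{\left(5,-20 \right)},-177 \right)} - 3752\right) + 94 \cdot 1472 = \left(\left(-14\right) \left(-177\right) - 3752\right) + 94 \cdot 1472 = \left(2478 - 3752\right) + 138368 = -1274 + 138368 = 137094$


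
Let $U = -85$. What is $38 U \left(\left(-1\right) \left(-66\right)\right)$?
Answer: $-213180$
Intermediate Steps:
$38 U \left(\left(-1\right) \left(-66\right)\right) = 38 \left(-85\right) \left(\left(-1\right) \left(-66\right)\right) = \left(-3230\right) 66 = -213180$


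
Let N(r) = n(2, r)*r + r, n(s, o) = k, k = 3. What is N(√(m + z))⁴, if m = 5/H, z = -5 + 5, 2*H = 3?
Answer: 25600/9 ≈ 2844.4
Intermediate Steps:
H = 3/2 (H = (½)*3 = 3/2 ≈ 1.5000)
z = 0
n(s, o) = 3
m = 10/3 (m = 5/(3/2) = 5*(⅔) = 10/3 ≈ 3.3333)
N(r) = 4*r (N(r) = 3*r + r = 4*r)
N(√(m + z))⁴ = (4*√(10/3 + 0))⁴ = (4*√(10/3))⁴ = (4*(√30/3))⁴ = (4*√30/3)⁴ = 25600/9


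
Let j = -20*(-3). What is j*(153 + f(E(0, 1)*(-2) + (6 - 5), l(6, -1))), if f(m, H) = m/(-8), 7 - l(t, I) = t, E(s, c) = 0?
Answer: 18345/2 ≈ 9172.5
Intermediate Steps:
j = 60
l(t, I) = 7 - t
f(m, H) = -m/8 (f(m, H) = m*(-⅛) = -m/8)
j*(153 + f(E(0, 1)*(-2) + (6 - 5), l(6, -1))) = 60*(153 - (0*(-2) + (6 - 5))/8) = 60*(153 - (0 + 1)/8) = 60*(153 - ⅛*1) = 60*(153 - ⅛) = 60*(1223/8) = 18345/2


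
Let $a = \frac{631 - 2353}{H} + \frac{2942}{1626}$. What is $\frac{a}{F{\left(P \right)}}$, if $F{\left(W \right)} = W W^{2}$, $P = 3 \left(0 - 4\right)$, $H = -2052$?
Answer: $- \frac{245471}{160154496} \approx -0.0015327$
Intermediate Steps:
$P = -12$ ($P = 3 \left(-4\right) = -12$)
$F{\left(W \right)} = W^{3}$
$a = \frac{245471}{92682}$ ($a = \frac{631 - 2353}{-2052} + \frac{2942}{1626} = \left(631 - 2353\right) \left(- \frac{1}{2052}\right) + 2942 \cdot \frac{1}{1626} = \left(-1722\right) \left(- \frac{1}{2052}\right) + \frac{1471}{813} = \frac{287}{342} + \frac{1471}{813} = \frac{245471}{92682} \approx 2.6485$)
$\frac{a}{F{\left(P \right)}} = \frac{245471}{92682 \left(-12\right)^{3}} = \frac{245471}{92682 \left(-1728\right)} = \frac{245471}{92682} \left(- \frac{1}{1728}\right) = - \frac{245471}{160154496}$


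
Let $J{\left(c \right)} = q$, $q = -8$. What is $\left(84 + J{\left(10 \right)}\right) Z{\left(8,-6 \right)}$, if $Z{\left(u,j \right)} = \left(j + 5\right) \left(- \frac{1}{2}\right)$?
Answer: $38$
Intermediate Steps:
$J{\left(c \right)} = -8$
$Z{\left(u,j \right)} = - \frac{5}{2} - \frac{j}{2}$ ($Z{\left(u,j \right)} = \left(5 + j\right) \left(\left(-1\right) \frac{1}{2}\right) = \left(5 + j\right) \left(- \frac{1}{2}\right) = - \frac{5}{2} - \frac{j}{2}$)
$\left(84 + J{\left(10 \right)}\right) Z{\left(8,-6 \right)} = \left(84 - 8\right) \left(- \frac{5}{2} - -3\right) = 76 \left(- \frac{5}{2} + 3\right) = 76 \cdot \frac{1}{2} = 38$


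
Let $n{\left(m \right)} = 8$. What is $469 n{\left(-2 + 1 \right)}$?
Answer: $3752$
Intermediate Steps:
$469 n{\left(-2 + 1 \right)} = 469 \cdot 8 = 3752$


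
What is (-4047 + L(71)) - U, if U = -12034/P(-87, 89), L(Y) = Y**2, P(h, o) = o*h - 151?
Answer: 3917301/3947 ≈ 992.48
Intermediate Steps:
P(h, o) = -151 + h*o (P(h, o) = h*o - 151 = -151 + h*o)
U = 6017/3947 (U = -12034/(-151 - 87*89) = -12034/(-151 - 7743) = -12034/(-7894) = -12034*(-1/7894) = 6017/3947 ≈ 1.5244)
(-4047 + L(71)) - U = (-4047 + 71**2) - 1*6017/3947 = (-4047 + 5041) - 6017/3947 = 994 - 6017/3947 = 3917301/3947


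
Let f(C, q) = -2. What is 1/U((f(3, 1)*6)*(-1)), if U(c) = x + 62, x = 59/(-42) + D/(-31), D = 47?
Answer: 1302/76921 ≈ 0.016926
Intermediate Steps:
x = -3803/1302 (x = 59/(-42) + 47/(-31) = 59*(-1/42) + 47*(-1/31) = -59/42 - 47/31 = -3803/1302 ≈ -2.9209)
U(c) = 76921/1302 (U(c) = -3803/1302 + 62 = 76921/1302)
1/U((f(3, 1)*6)*(-1)) = 1/(76921/1302) = 1302/76921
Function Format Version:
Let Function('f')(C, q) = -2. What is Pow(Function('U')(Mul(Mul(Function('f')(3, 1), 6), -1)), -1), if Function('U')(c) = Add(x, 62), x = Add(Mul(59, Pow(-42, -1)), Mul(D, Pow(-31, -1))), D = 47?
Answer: Rational(1302, 76921) ≈ 0.016926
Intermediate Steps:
x = Rational(-3803, 1302) (x = Add(Mul(59, Pow(-42, -1)), Mul(47, Pow(-31, -1))) = Add(Mul(59, Rational(-1, 42)), Mul(47, Rational(-1, 31))) = Add(Rational(-59, 42), Rational(-47, 31)) = Rational(-3803, 1302) ≈ -2.9209)
Function('U')(c) = Rational(76921, 1302) (Function('U')(c) = Add(Rational(-3803, 1302), 62) = Rational(76921, 1302))
Pow(Function('U')(Mul(Mul(Function('f')(3, 1), 6), -1)), -1) = Pow(Rational(76921, 1302), -1) = Rational(1302, 76921)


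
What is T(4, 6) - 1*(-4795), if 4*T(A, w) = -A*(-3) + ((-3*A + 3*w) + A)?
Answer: 9601/2 ≈ 4800.5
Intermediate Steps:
T(A, w) = A/4 + 3*w/4 (T(A, w) = (-A*(-3) + ((-3*A + 3*w) + A))/4 = (3*A + (-2*A + 3*w))/4 = (A + 3*w)/4 = A/4 + 3*w/4)
T(4, 6) - 1*(-4795) = ((¼)*4 + (¾)*6) - 1*(-4795) = (1 + 9/2) + 4795 = 11/2 + 4795 = 9601/2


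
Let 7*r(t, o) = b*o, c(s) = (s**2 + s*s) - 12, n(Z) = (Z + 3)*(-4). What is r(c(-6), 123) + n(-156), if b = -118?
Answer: -10230/7 ≈ -1461.4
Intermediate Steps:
n(Z) = -12 - 4*Z (n(Z) = (3 + Z)*(-4) = -12 - 4*Z)
c(s) = -12 + 2*s**2 (c(s) = (s**2 + s**2) - 12 = 2*s**2 - 12 = -12 + 2*s**2)
r(t, o) = -118*o/7 (r(t, o) = (-118*o)/7 = -118*o/7)
r(c(-6), 123) + n(-156) = -118/7*123 + (-12 - 4*(-156)) = -14514/7 + (-12 + 624) = -14514/7 + 612 = -10230/7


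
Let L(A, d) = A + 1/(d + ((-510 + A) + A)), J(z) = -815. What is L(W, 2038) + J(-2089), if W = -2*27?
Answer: -1233979/1420 ≈ -869.00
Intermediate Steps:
W = -54
L(A, d) = A + 1/(-510 + d + 2*A) (L(A, d) = A + 1/(d + (-510 + 2*A)) = A + 1/(-510 + d + 2*A))
L(W, 2038) + J(-2089) = (1 - 510*(-54) + 2*(-54)² - 54*2038)/(-510 + 2038 + 2*(-54)) - 815 = (1 + 27540 + 2*2916 - 110052)/(-510 + 2038 - 108) - 815 = (1 + 27540 + 5832 - 110052)/1420 - 815 = (1/1420)*(-76679) - 815 = -76679/1420 - 815 = -1233979/1420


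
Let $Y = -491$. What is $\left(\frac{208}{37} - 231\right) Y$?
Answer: $\frac{4094449}{37} \approx 1.1066 \cdot 10^{5}$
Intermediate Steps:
$\left(\frac{208}{37} - 231\right) Y = \left(\frac{208}{37} - 231\right) \left(-491\right) = \left(- \frac{8339}{37}\right) \left(-491\right) = \frac{4094449}{37}$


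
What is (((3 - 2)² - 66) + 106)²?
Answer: 1681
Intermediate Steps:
(((3 - 2)² - 66) + 106)² = ((1² - 66) + 106)² = ((1 - 66) + 106)² = (-65 + 106)² = 41² = 1681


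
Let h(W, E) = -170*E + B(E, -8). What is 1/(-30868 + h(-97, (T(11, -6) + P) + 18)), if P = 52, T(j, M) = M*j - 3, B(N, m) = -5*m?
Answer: -1/30998 ≈ -3.2260e-5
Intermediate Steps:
T(j, M) = -3 + M*j
h(W, E) = 40 - 170*E (h(W, E) = -170*E - 5*(-8) = -170*E + 40 = 40 - 170*E)
1/(-30868 + h(-97, (T(11, -6) + P) + 18)) = 1/(-30868 + (40 - 170*(((-3 - 6*11) + 52) + 18))) = 1/(-30868 + (40 - 170*(((-3 - 66) + 52) + 18))) = 1/(-30868 + (40 - 170*((-69 + 52) + 18))) = 1/(-30868 + (40 - 170*(-17 + 18))) = 1/(-30868 + (40 - 170*1)) = 1/(-30868 + (40 - 170)) = 1/(-30868 - 130) = 1/(-30998) = -1/30998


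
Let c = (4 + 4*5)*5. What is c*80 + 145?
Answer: 9745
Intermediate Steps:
c = 120 (c = (4 + 20)*5 = 24*5 = 120)
c*80 + 145 = 120*80 + 145 = 9600 + 145 = 9745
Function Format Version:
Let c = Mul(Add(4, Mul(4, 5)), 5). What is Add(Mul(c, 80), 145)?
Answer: 9745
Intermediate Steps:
c = 120 (c = Mul(Add(4, 20), 5) = Mul(24, 5) = 120)
Add(Mul(c, 80), 145) = Add(Mul(120, 80), 145) = Add(9600, 145) = 9745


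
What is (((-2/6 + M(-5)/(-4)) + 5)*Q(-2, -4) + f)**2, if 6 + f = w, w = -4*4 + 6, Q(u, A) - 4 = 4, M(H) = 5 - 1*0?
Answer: 1156/9 ≈ 128.44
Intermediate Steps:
M(H) = 5 (M(H) = 5 + 0 = 5)
Q(u, A) = 8 (Q(u, A) = 4 + 4 = 8)
w = -10 (w = -16 + 6 = -10)
f = -16 (f = -6 - 10 = -16)
(((-2/6 + M(-5)/(-4)) + 5)*Q(-2, -4) + f)**2 = (((-2/6 + 5/(-4)) + 5)*8 - 16)**2 = (((-2*1/6 + 5*(-1/4)) + 5)*8 - 16)**2 = (((-1/3 - 5/4) + 5)*8 - 16)**2 = ((-19/12 + 5)*8 - 16)**2 = ((41/12)*8 - 16)**2 = (82/3 - 16)**2 = (34/3)**2 = 1156/9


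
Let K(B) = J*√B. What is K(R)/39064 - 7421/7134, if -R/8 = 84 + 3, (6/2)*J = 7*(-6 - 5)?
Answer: -181/174 - 77*I*√174/58596 ≈ -1.0402 - 0.017334*I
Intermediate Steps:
J = -77/3 (J = (7*(-6 - 5))/3 = (7*(-11))/3 = (⅓)*(-77) = -77/3 ≈ -25.667)
R = -696 (R = -8*(84 + 3) = -8*87 = -696)
K(B) = -77*√B/3
K(R)/39064 - 7421/7134 = -154*I*√174/3/39064 - 7421/7134 = -154*I*√174/3*(1/39064) - 7421*1/7134 = -154*I*√174/3*(1/39064) - 181/174 = -77*I*√174/58596 - 181/174 = -181/174 - 77*I*√174/58596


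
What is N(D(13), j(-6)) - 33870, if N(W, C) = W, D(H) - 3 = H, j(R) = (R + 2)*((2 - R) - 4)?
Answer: -33854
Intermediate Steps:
j(R) = (-2 - R)*(2 + R) (j(R) = (2 + R)*(-2 - R) = (-2 - R)*(2 + R))
D(H) = 3 + H
N(D(13), j(-6)) - 33870 = (3 + 13) - 33870 = 16 - 33870 = -33854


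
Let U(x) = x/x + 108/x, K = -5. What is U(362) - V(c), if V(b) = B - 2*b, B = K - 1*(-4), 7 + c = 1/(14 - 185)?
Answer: -362540/30951 ≈ -11.713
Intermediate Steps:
c = -1198/171 (c = -7 + 1/(14 - 185) = -7 + 1/(-171) = -7 - 1/171 = -1198/171 ≈ -7.0058)
B = -1 (B = -5 - 1*(-4) = -5 + 4 = -1)
U(x) = 1 + 108/x
V(b) = -1 - 2*b
U(362) - V(c) = (108 + 362)/362 - (-1 - 2*(-1198/171)) = (1/362)*470 - (-1 + 2396/171) = 235/181 - 1*2225/171 = 235/181 - 2225/171 = -362540/30951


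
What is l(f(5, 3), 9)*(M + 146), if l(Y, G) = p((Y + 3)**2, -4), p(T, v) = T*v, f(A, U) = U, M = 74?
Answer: -31680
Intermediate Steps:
l(Y, G) = -4*(3 + Y)**2 (l(Y, G) = (Y + 3)**2*(-4) = (3 + Y)**2*(-4) = -4*(3 + Y)**2)
l(f(5, 3), 9)*(M + 146) = (-4*(3 + 3)**2)*(74 + 146) = -4*6**2*220 = -4*36*220 = -144*220 = -31680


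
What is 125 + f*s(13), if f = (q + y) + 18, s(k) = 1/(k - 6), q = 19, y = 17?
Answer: 929/7 ≈ 132.71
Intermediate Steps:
s(k) = 1/(-6 + k)
f = 54 (f = (19 + 17) + 18 = 36 + 18 = 54)
125 + f*s(13) = 125 + 54/(-6 + 13) = 125 + 54/7 = 929/7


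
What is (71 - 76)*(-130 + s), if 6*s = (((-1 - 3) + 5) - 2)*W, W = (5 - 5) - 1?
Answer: 3895/6 ≈ 649.17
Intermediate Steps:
W = -1 (W = 0 - 1 = -1)
s = ⅙ (s = ((((-1 - 3) + 5) - 2)*(-1))/6 = (((-4 + 5) - 2)*(-1))/6 = ((1 - 2)*(-1))/6 = (-1*(-1))/6 = (⅙)*1 = ⅙ ≈ 0.16667)
(71 - 76)*(-130 + s) = (71 - 76)*(-130 + ⅙) = -5*(-779/6) = 3895/6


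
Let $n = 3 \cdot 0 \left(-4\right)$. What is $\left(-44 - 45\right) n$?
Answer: $0$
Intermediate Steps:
$n = 0$ ($n = 0 \left(-4\right) = 0$)
$\left(-44 - 45\right) n = \left(-44 - 45\right) 0 = \left(-89\right) 0 = 0$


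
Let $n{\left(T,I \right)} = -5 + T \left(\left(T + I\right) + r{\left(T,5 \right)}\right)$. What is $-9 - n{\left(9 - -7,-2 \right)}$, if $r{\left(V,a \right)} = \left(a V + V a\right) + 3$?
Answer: $-2836$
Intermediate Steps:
$r{\left(V,a \right)} = 3 + 2 V a$ ($r{\left(V,a \right)} = \left(V a + V a\right) + 3 = 2 V a + 3 = 3 + 2 V a$)
$n{\left(T,I \right)} = -5 + T \left(3 + I + 11 T\right)$ ($n{\left(T,I \right)} = -5 + T \left(\left(T + I\right) + \left(3 + 2 T 5\right)\right) = -5 + T \left(\left(I + T\right) + \left(3 + 10 T\right)\right) = -5 + T \left(3 + I + 11 T\right)$)
$-9 - n{\left(9 - -7,-2 \right)} = -9 - \left(-5 + 3 \left(9 - -7\right) + 11 \left(9 - -7\right)^{2} - 2 \left(9 - -7\right)\right) = -9 - \left(-5 + 3 \left(9 + 7\right) + 11 \left(9 + 7\right)^{2} - 2 \left(9 + 7\right)\right) = -9 - \left(-5 + 3 \cdot 16 + 11 \cdot 16^{2} - 32\right) = -9 - \left(-5 + 48 + 11 \cdot 256 - 32\right) = -9 - \left(-5 + 48 + 2816 - 32\right) = -9 - 2827 = -2836$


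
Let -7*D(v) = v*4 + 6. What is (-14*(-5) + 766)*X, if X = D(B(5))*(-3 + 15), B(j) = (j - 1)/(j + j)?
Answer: -381216/35 ≈ -10892.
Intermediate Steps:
B(j) = (-1 + j)/(2*j) (B(j) = (-1 + j)/((2*j)) = (-1 + j)*(1/(2*j)) = (-1 + j)/(2*j))
D(v) = -6/7 - 4*v/7 (D(v) = -(v*4 + 6)/7 = -(4*v + 6)/7 = -(6 + 4*v)/7 = -6/7 - 4*v/7)
X = -456/35 (X = (-6/7 - 2*(-1 + 5)/(7*5))*(-3 + 15) = (-6/7 - 2*4/(7*5))*12 = (-6/7 - 4/7*⅖)*12 = (-6/7 - 8/35)*12 = -38/35*12 = -456/35 ≈ -13.029)
(-14*(-5) + 766)*X = (-14*(-5) + 766)*(-456/35) = (70 + 766)*(-456/35) = 836*(-456/35) = -381216/35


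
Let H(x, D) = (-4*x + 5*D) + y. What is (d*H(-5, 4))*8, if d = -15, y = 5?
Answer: -5400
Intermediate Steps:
H(x, D) = 5 - 4*x + 5*D (H(x, D) = (-4*x + 5*D) + 5 = 5 - 4*x + 5*D)
(d*H(-5, 4))*8 = -15*(5 - 4*(-5) + 5*4)*8 = -15*(5 + 20 + 20)*8 = -15*45*8 = -675*8 = -5400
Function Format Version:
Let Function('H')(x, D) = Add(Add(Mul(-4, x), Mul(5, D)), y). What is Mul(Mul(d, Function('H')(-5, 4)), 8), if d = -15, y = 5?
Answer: -5400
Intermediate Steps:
Function('H')(x, D) = Add(5, Mul(-4, x), Mul(5, D)) (Function('H')(x, D) = Add(Add(Mul(-4, x), Mul(5, D)), 5) = Add(5, Mul(-4, x), Mul(5, D)))
Mul(Mul(d, Function('H')(-5, 4)), 8) = Mul(Mul(-15, Add(5, Mul(-4, -5), Mul(5, 4))), 8) = Mul(Mul(-15, Add(5, 20, 20)), 8) = Mul(Mul(-15, 45), 8) = Mul(-675, 8) = -5400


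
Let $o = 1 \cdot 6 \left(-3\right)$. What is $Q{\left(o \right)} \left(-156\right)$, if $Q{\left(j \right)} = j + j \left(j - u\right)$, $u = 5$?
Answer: $-61776$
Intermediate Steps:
$o = -18$ ($o = 6 \left(-3\right) = -18$)
$Q{\left(j \right)} = j + j \left(-5 + j\right)$ ($Q{\left(j \right)} = j + j \left(j - 5\right) = j + j \left(-5 + j\right)$)
$Q{\left(o \right)} \left(-156\right) = - 18 \left(-4 - 18\right) \left(-156\right) = \left(-18\right) \left(-22\right) \left(-156\right) = 396 \left(-156\right) = -61776$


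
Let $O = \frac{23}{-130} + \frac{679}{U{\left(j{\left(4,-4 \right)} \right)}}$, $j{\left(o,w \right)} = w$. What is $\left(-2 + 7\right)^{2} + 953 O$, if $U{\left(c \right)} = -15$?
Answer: $- \frac{16880269}{390} \approx -43283.0$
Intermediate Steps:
$O = - \frac{17723}{390}$ ($O = \frac{23}{-130} + \frac{679}{-15} = 23 \left(- \frac{1}{130}\right) + 679 \left(- \frac{1}{15}\right) = - \frac{23}{130} - \frac{679}{15} = - \frac{17723}{390} \approx -45.444$)
$\left(-2 + 7\right)^{2} + 953 O = \left(-2 + 7\right)^{2} + 953 \left(- \frac{17723}{390}\right) = 5^{2} - \frac{16890019}{390} = 25 - \frac{16890019}{390} = - \frac{16880269}{390}$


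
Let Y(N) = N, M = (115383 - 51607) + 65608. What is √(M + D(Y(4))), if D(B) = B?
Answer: 2*√32347 ≈ 359.71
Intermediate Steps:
M = 129384 (M = 63776 + 65608 = 129384)
√(M + D(Y(4))) = √(129384 + 4) = √129388 = 2*√32347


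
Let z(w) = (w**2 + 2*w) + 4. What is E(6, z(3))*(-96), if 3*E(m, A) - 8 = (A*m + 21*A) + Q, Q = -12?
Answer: -16288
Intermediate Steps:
z(w) = 4 + w**2 + 2*w
E(m, A) = -4/3 + 7*A + A*m/3 (E(m, A) = 8/3 + ((A*m + 21*A) - 12)/3 = 8/3 + ((21*A + A*m) - 12)/3 = 8/3 + (-12 + 21*A + A*m)/3 = 8/3 + (-4 + 7*A + A*m/3) = -4/3 + 7*A + A*m/3)
E(6, z(3))*(-96) = (-4/3 + 7*(4 + 3**2 + 2*3) + (1/3)*(4 + 3**2 + 2*3)*6)*(-96) = (-4/3 + 7*(4 + 9 + 6) + (1/3)*(4 + 9 + 6)*6)*(-96) = (-4/3 + 7*19 + (1/3)*19*6)*(-96) = (-4/3 + 133 + 38)*(-96) = (509/3)*(-96) = -16288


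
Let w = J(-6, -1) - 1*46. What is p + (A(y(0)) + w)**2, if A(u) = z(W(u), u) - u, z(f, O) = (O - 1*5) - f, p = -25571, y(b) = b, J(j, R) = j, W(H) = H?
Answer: -22322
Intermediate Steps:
w = -52 (w = -6 - 1*46 = -6 - 46 = -52)
z(f, O) = -5 + O - f (z(f, O) = (O - 5) - f = (-5 + O) - f = -5 + O - f)
A(u) = -5 - u (A(u) = (-5 + u - u) - u = -5 - u)
p + (A(y(0)) + w)**2 = -25571 + ((-5 - 1*0) - 52)**2 = -25571 + ((-5 + 0) - 52)**2 = -25571 + (-5 - 52)**2 = -25571 + (-57)**2 = -25571 + 3249 = -22322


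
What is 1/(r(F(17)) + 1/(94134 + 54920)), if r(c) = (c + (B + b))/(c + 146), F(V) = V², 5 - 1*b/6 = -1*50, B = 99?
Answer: 64838490/107021207 ≈ 0.60585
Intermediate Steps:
b = 330 (b = 30 - (-6)*50 = 30 - 6*(-50) = 30 + 300 = 330)
r(c) = (429 + c)/(146 + c) (r(c) = (c + (99 + 330))/(c + 146) = (c + 429)/(146 + c) = (429 + c)/(146 + c))
1/(r(F(17)) + 1/(94134 + 54920)) = 1/((429 + 17²)/(146 + 17²) + 1/(94134 + 54920)) = 1/((429 + 289)/(146 + 289) + 1/149054) = 1/(718/435 + 1/149054) = 1/(107021207/64838490) = 64838490/107021207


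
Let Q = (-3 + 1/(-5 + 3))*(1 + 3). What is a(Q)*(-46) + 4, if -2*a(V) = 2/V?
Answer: 5/7 ≈ 0.71429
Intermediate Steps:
Q = -14 (Q = (-3 + 1/(-2))*4 = (-3 - 1/2)*4 = -7/2*4 = -14)
a(V) = -1/V
a(Q)*(-46) + 4 = -1/(-14)*(-46) + 4 = -1*(-1/14)*(-46) + 4 = (1/14)*(-46) + 4 = -23/7 + 4 = 5/7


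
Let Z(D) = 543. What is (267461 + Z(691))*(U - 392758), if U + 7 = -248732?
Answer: -171923761988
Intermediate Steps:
U = -248739 (U = -7 - 248732 = -248739)
(267461 + Z(691))*(U - 392758) = (267461 + 543)*(-248739 - 392758) = 268004*(-641497) = -171923761988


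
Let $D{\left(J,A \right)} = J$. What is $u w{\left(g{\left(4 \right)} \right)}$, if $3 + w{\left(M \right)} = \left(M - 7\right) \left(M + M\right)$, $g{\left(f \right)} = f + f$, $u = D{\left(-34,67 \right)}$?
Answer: $-442$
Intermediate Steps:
$u = -34$
$g{\left(f \right)} = 2 f$
$w{\left(M \right)} = -3 + 2 M \left(-7 + M\right)$ ($w{\left(M \right)} = -3 + \left(M - 7\right) \left(M + M\right) = -3 + \left(-7 + M\right) 2 M = -3 + 2 M \left(-7 + M\right)$)
$u w{\left(g{\left(4 \right)} \right)} = - 34 \left(-3 - 14 \cdot 2 \cdot 4 + 2 \left(2 \cdot 4\right)^{2}\right) = - 34 \left(-3 - 112 + 2 \cdot 8^{2}\right) = - 34 \left(-3 - 112 + 2 \cdot 64\right) = - 34 \left(-3 - 112 + 128\right) = \left(-34\right) 13 = -442$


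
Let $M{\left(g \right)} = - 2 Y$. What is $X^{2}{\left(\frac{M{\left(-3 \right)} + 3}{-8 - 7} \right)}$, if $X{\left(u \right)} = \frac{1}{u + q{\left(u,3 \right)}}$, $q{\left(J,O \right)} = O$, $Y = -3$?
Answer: $\frac{25}{144} \approx 0.17361$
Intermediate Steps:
$M{\left(g \right)} = 6$ ($M{\left(g \right)} = \left(-2\right) \left(-3\right) = 6$)
$X{\left(u \right)} = \frac{1}{3 + u}$ ($X{\left(u \right)} = \frac{1}{u + 3} = \frac{1}{3 + u}$)
$X^{2}{\left(\frac{M{\left(-3 \right)} + 3}{-8 - 7} \right)} = \left(\frac{1}{3 + \frac{6 + 3}{-8 - 7}}\right)^{2} = \left(\frac{1}{3 + \frac{9}{-15}}\right)^{2} = \left(\frac{1}{3 + 9 \left(- \frac{1}{15}\right)}\right)^{2} = \left(\frac{1}{3 - \frac{3}{5}}\right)^{2} = \left(\frac{1}{\frac{12}{5}}\right)^{2} = \left(\frac{5}{12}\right)^{2} = \frac{25}{144}$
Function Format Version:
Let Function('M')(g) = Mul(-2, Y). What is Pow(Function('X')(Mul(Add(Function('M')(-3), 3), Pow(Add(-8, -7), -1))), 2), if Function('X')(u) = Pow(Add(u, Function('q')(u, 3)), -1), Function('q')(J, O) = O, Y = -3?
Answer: Rational(25, 144) ≈ 0.17361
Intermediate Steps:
Function('M')(g) = 6 (Function('M')(g) = Mul(-2, -3) = 6)
Function('X')(u) = Pow(Add(3, u), -1) (Function('X')(u) = Pow(Add(u, 3), -1) = Pow(Add(3, u), -1))
Pow(Function('X')(Mul(Add(Function('M')(-3), 3), Pow(Add(-8, -7), -1))), 2) = Pow(Pow(Add(3, Mul(Add(6, 3), Pow(Add(-8, -7), -1))), -1), 2) = Pow(Pow(Add(3, Mul(9, Pow(-15, -1))), -1), 2) = Pow(Pow(Add(3, Mul(9, Rational(-1, 15))), -1), 2) = Pow(Pow(Add(3, Rational(-3, 5)), -1), 2) = Pow(Pow(Rational(12, 5), -1), 2) = Pow(Rational(5, 12), 2) = Rational(25, 144)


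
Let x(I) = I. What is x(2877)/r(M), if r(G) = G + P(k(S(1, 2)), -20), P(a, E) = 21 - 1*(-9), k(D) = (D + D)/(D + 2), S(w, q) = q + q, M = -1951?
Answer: -2877/1921 ≈ -1.4977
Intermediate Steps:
S(w, q) = 2*q
k(D) = 2*D/(2 + D) (k(D) = (2*D)/(2 + D) = 2*D/(2 + D))
P(a, E) = 30 (P(a, E) = 21 + 9 = 30)
r(G) = 30 + G (r(G) = G + 30 = 30 + G)
x(2877)/r(M) = 2877/(30 - 1951) = 2877/(-1921) = 2877*(-1/1921) = -2877/1921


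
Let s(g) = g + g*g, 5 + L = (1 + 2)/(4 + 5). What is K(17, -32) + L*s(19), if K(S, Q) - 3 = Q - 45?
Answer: -5542/3 ≈ -1847.3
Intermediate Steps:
L = -14/3 (L = -5 + (1 + 2)/(4 + 5) = -5 + 3/9 = -5 + 3*(1/9) = -5 + 1/3 = -14/3 ≈ -4.6667)
s(g) = g + g**2
K(S, Q) = -42 + Q (K(S, Q) = 3 + (Q - 45) = 3 + (-45 + Q) = -42 + Q)
K(17, -32) + L*s(19) = (-42 - 32) - 266*(1 + 19)/3 = -74 - 266*20/3 = -74 - 14/3*380 = -74 - 5320/3 = -5542/3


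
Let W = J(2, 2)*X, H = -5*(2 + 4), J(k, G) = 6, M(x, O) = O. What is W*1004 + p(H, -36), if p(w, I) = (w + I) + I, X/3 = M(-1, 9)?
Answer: 162546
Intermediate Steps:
X = 27 (X = 3*9 = 27)
H = -30 (H = -5*6 = -30)
p(w, I) = w + 2*I (p(w, I) = (I + w) + I = w + 2*I)
W = 162 (W = 6*27 = 162)
W*1004 + p(H, -36) = 162*1004 + (-30 + 2*(-36)) = 162648 + (-30 - 72) = 162648 - 102 = 162546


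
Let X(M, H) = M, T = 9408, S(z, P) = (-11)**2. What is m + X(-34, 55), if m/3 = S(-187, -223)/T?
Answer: -106503/3136 ≈ -33.961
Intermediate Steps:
S(z, P) = 121
m = 121/3136 (m = 3*(121/9408) = 121/3136 ≈ 0.038584)
m + X(-34, 55) = 121/3136 - 34 = -106503/3136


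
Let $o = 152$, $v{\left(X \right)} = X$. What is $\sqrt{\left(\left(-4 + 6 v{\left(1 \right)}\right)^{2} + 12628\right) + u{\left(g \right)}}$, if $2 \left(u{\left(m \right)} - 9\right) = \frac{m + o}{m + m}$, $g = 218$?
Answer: $\frac{\sqrt{600771049}}{218} \approx 112.43$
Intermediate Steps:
$u{\left(m \right)} = 9 + \frac{152 + m}{4 m}$ ($u{\left(m \right)} = 9 + \frac{\left(m + 152\right) \frac{1}{m + m}}{2} = 9 + \frac{\left(152 + m\right) \frac{1}{2 m}}{2} = 9 + \frac{\frac{1}{2} \frac{1}{m} \left(152 + m\right)}{2} = 9 + \frac{152 + m}{4 m}$)
$\sqrt{\left(\left(-4 + 6 v{\left(1 \right)}\right)^{2} + 12628\right) + u{\left(g \right)}} = \sqrt{\left(\left(-4 + 6 \cdot 1\right)^{2} + 12628\right) + \left(\frac{37}{4} + \frac{38}{218}\right)} = \sqrt{\left(\left(-4 + 6\right)^{2} + 12628\right) + \left(\frac{37}{4} + 38 \cdot \frac{1}{218}\right)} = \sqrt{\left(2^{2} + 12628\right) + \left(\frac{37}{4} + \frac{19}{109}\right)} = \sqrt{\left(4 + 12628\right) + \frac{4109}{436}} = \sqrt{12632 + \frac{4109}{436}} = \sqrt{\frac{5511661}{436}} = \frac{\sqrt{600771049}}{218}$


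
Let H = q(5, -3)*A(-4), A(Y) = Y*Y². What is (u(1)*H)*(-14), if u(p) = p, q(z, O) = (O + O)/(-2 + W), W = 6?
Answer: -1344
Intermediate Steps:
A(Y) = Y³
q(z, O) = O/2 (q(z, O) = (O + O)/(-2 + 6) = (2*O)/4 = (2*O)*(¼) = O/2)
H = 96 (H = ((½)*(-3))*(-4)³ = -3/2*(-64) = 96)
(u(1)*H)*(-14) = (1*96)*(-14) = 96*(-14) = -1344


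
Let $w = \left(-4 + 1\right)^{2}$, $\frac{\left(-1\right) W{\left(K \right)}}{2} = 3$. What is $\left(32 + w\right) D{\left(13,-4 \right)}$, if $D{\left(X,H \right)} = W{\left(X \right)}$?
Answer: $-246$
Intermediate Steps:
$W{\left(K \right)} = -6$ ($W{\left(K \right)} = \left(-2\right) 3 = -6$)
$D{\left(X,H \right)} = -6$
$w = 9$ ($w = \left(-3\right)^{2} = 9$)
$\left(32 + w\right) D{\left(13,-4 \right)} = \left(32 + 9\right) \left(-6\right) = 41 \left(-6\right) = -246$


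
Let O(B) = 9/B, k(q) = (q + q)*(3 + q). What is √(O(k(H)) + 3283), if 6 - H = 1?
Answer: √1313245/20 ≈ 57.298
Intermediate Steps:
H = 5 (H = 6 - 1*1 = 6 - 1 = 5)
k(q) = 2*q*(3 + q) (k(q) = (2*q)*(3 + q) = 2*q*(3 + q))
√(O(k(H)) + 3283) = √(9/((2*5*(3 + 5))) + 3283) = √(9/((2*5*8)) + 3283) = √(9/80 + 3283) = √(262649/80) = √1313245/20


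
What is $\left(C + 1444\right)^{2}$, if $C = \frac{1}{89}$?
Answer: $\frac{16516619289}{7921} \approx 2.0852 \cdot 10^{6}$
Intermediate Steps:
$C = \frac{1}{89} \approx 0.011236$
$\left(C + 1444\right)^{2} = \left(\frac{1}{89} + 1444\right)^{2} = \left(\frac{128517}{89}\right)^{2} = \frac{16516619289}{7921}$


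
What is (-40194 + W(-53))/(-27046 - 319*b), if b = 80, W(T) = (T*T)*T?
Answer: 189071/52566 ≈ 3.5968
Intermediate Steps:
W(T) = T**3 (W(T) = T**2*T = T**3)
(-40194 + W(-53))/(-27046 - 319*b) = (-40194 + (-53)**3)/(-27046 - 319*80) = (-40194 - 148877)/(-27046 - 25520) = -189071/(-52566) = -189071*(-1/52566) = 189071/52566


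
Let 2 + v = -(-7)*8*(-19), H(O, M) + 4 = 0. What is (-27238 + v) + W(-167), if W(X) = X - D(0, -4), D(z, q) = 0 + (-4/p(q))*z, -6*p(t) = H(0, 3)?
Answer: -28471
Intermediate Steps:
H(O, M) = -4 (H(O, M) = -4 + 0 = -4)
p(t) = ⅔ (p(t) = -⅙*(-4) = ⅔)
v = -1066 (v = -2 - (-7)*8*(-19) = -2 - 7*(-8)*(-19) = -2 + 56*(-19) = -2 - 1064 = -1066)
D(z, q) = -6*z (D(z, q) = 0 + (-4/⅔)*z = 0 + (-4*3/2)*z = 0 - 6*z = -6*z)
W(X) = X (W(X) = X - (-6)*0 = X - 1*0 = X + 0 = X)
(-27238 + v) + W(-167) = (-27238 - 1066) - 167 = -28304 - 167 = -28471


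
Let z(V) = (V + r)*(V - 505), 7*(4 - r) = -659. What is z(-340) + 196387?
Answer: 2805294/7 ≈ 4.0076e+5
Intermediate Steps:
r = 687/7 (r = 4 - 1/7*(-659) = 4 + 659/7 = 687/7 ≈ 98.143)
z(V) = (-505 + V)*(687/7 + V) (z(V) = (V + 687/7)*(V - 505) = (687/7 + V)*(-505 + V) = (-505 + V)*(687/7 + V))
z(-340) + 196387 = (-346935/7 + (-340)**2 - 2848/7*(-340)) + 196387 = (-346935/7 + 115600 + 968320/7) + 196387 = 1430585/7 + 196387 = 2805294/7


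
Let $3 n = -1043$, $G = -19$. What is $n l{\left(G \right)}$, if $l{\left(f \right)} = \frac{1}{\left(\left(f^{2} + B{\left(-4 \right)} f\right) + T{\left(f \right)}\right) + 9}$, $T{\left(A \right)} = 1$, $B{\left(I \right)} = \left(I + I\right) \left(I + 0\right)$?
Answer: $\frac{1043}{711} \approx 1.4669$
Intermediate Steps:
$B{\left(I \right)} = 2 I^{2}$ ($B{\left(I \right)} = 2 I I = 2 I^{2}$)
$n = - \frac{1043}{3}$ ($n = \frac{1}{3} \left(-1043\right) = - \frac{1043}{3} \approx -347.67$)
$l{\left(f \right)} = \frac{1}{10 + f^{2} + 32 f}$ ($l{\left(f \right)} = \frac{1}{\left(\left(f^{2} + 2 \left(-4\right)^{2} f\right) + 1\right) + 9} = \frac{1}{\left(\left(f^{2} + 2 \cdot 16 f\right) + 1\right) + 9} = \frac{1}{\left(\left(f^{2} + 32 f\right) + 1\right) + 9} = \frac{1}{\left(1 + f^{2} + 32 f\right) + 9} = \frac{1}{10 + f^{2} + 32 f}$)
$n l{\left(G \right)} = - \frac{1043}{3 \left(10 + \left(-19\right)^{2} + 32 \left(-19\right)\right)} = - \frac{1043}{3 \left(10 + 361 - 608\right)} = - \frac{1043}{3 \left(-237\right)} = \left(- \frac{1043}{3}\right) \left(- \frac{1}{237}\right) = \frac{1043}{711}$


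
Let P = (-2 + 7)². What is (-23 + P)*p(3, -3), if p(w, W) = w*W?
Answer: -18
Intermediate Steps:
p(w, W) = W*w
P = 25 (P = 5² = 25)
(-23 + P)*p(3, -3) = (-23 + 25)*(-3*3) = 2*(-9) = -18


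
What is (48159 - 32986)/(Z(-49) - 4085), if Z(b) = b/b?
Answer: -15173/4084 ≈ -3.7152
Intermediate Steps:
Z(b) = 1
(48159 - 32986)/(Z(-49) - 4085) = (48159 - 32986)/(1 - 4085) = 15173/(-4084) = 15173*(-1/4084) = -15173/4084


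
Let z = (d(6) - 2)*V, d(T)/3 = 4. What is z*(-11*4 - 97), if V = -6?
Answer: 8460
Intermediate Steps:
d(T) = 12 (d(T) = 3*4 = 12)
z = -60 (z = (12 - 2)*(-6) = 10*(-6) = -60)
z*(-11*4 - 97) = -60*(-11*4 - 97) = -60*(-44 - 97) = -60*(-141) = 8460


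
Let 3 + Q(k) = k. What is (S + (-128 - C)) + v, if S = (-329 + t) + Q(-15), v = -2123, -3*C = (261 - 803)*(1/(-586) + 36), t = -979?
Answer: -8860928/879 ≈ -10081.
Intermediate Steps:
Q(k) = -3 + k
C = 5716745/879 (C = -(261 - 803)*(1/(-586) + 36)/3 = -(-542)*(-1/586 + 36)/3 = -(-542)*21095/(3*586) = -⅓*(-5716745/293) = 5716745/879 ≈ 6503.7)
S = -1326 (S = (-329 - 979) + (-3 - 15) = -1308 - 18 = -1326)
(S + (-128 - C)) + v = (-1326 + (-128 - 1*5716745/879)) - 2123 = (-1326 + (-128 - 5716745/879)) - 2123 = (-1326 - 5829257/879) - 2123 = -6994811/879 - 2123 = -8860928/879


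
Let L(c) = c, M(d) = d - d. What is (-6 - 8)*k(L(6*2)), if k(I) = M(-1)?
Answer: 0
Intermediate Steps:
M(d) = 0
k(I) = 0
(-6 - 8)*k(L(6*2)) = (-6 - 8)*0 = -14*0 = 0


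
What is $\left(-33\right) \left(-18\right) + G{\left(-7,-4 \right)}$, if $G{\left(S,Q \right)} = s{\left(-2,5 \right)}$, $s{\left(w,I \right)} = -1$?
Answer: $593$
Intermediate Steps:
$G{\left(S,Q \right)} = -1$
$\left(-33\right) \left(-18\right) + G{\left(-7,-4 \right)} = \left(-33\right) \left(-18\right) - 1 = 594 - 1 = 593$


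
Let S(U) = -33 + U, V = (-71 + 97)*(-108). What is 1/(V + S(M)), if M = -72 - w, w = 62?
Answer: -1/2975 ≈ -0.00033613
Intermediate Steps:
M = -134 (M = -72 - 1*62 = -72 - 62 = -134)
V = -2808 (V = 26*(-108) = -2808)
1/(V + S(M)) = 1/(-2808 + (-33 - 134)) = 1/(-2808 - 167) = 1/(-2975) = -1/2975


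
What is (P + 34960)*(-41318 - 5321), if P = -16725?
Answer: -850462165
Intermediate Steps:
(P + 34960)*(-41318 - 5321) = (-16725 + 34960)*(-41318 - 5321) = 18235*(-46639) = -850462165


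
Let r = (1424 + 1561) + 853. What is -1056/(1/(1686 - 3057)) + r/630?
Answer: 456051359/315 ≈ 1.4478e+6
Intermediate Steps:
r = 3838 (r = 2985 + 853 = 3838)
-1056/(1/(1686 - 3057)) + r/630 = -1056/(1/(1686 - 3057)) + 3838/630 = -1056/(1/(-1371)) + 3838*(1/630) = -1056/(-1/1371) + 1919/315 = -1056*(-1371) + 1919/315 = 1447776 + 1919/315 = 456051359/315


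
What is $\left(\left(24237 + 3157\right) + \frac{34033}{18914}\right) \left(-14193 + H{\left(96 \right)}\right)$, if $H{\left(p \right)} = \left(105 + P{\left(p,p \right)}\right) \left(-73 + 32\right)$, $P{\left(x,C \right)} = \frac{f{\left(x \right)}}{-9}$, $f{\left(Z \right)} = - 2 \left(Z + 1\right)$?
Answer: $- \frac{15064413582494}{28371} \approx -5.3098 \cdot 10^{8}$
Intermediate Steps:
$f{\left(Z \right)} = -2 - 2 Z$ ($f{\left(Z \right)} = - 2 \left(1 + Z\right) = -2 - 2 Z$)
$P{\left(x,C \right)} = \frac{2}{9} + \frac{2 x}{9}$ ($P{\left(x,C \right)} = \frac{-2 - 2 x}{-9} = \left(-2 - 2 x\right) \left(- \frac{1}{9}\right) = \frac{2}{9} + \frac{2 x}{9}$)
$H{\left(p \right)} = - \frac{38827}{9} - \frac{82 p}{9}$ ($H{\left(p \right)} = \left(105 + \left(\frac{2}{9} + \frac{2 p}{9}\right)\right) \left(-73 + 32\right) = \left(\frac{947}{9} + \frac{2 p}{9}\right) \left(-41\right) = - \frac{38827}{9} - \frac{82 p}{9}$)
$\left(\left(24237 + 3157\right) + \frac{34033}{18914}\right) \left(-14193 + H{\left(96 \right)}\right) = \left(\left(24237 + 3157\right) + \frac{34033}{18914}\right) \left(-14193 - \frac{46699}{9}\right) = \left(27394 + 34033 \cdot \frac{1}{18914}\right) \left(-14193 - \frac{46699}{9}\right) = \left(27394 + \frac{34033}{18914}\right) \left(-14193 - \frac{46699}{9}\right) = \frac{518164149}{18914} \left(- \frac{174436}{9}\right) = - \frac{15064413582494}{28371}$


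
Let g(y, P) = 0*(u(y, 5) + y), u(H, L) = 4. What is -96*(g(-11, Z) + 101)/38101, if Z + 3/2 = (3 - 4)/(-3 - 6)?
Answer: -9696/38101 ≈ -0.25448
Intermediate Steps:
Z = -25/18 (Z = -3/2 + (3 - 4)/(-3 - 6) = -3/2 - 1/(-9) = -3/2 - 1*(-1/9) = -3/2 + 1/9 = -25/18 ≈ -1.3889)
g(y, P) = 0 (g(y, P) = 0*(4 + y) = 0)
-96*(g(-11, Z) + 101)/38101 = -96*(0 + 101)/38101 = -96*101*(1/38101) = -9696*1/38101 = -9696/38101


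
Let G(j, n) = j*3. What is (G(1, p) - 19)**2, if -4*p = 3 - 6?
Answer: 256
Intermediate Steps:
p = 3/4 (p = -(3 - 6)/4 = -1/4*(-3) = 3/4 ≈ 0.75000)
G(j, n) = 3*j
(G(1, p) - 19)**2 = (3*1 - 19)**2 = (3 - 19)**2 = (-16)**2 = 256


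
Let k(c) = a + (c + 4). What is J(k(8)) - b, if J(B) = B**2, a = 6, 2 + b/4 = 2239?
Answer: -8624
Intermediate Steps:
b = 8948 (b = -8 + 4*2239 = -8 + 8956 = 8948)
k(c) = 10 + c (k(c) = 6 + (c + 4) = 6 + (4 + c) = 10 + c)
J(k(8)) - b = (10 + 8)**2 - 1*8948 = 18**2 - 8948 = 324 - 8948 = -8624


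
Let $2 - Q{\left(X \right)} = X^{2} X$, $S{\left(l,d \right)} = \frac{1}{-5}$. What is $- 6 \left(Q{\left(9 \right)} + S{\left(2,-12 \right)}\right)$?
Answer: $\frac{21816}{5} \approx 4363.2$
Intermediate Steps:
$S{\left(l,d \right)} = - \frac{1}{5}$
$Q{\left(X \right)} = 2 - X^{3}$ ($Q{\left(X \right)} = 2 - X^{2} X = 2 - X^{3}$)
$- 6 \left(Q{\left(9 \right)} + S{\left(2,-12 \right)}\right) = - 6 \left(\left(2 - 9^{3}\right) - \frac{1}{5}\right) = - 6 \left(\left(2 - 729\right) - \frac{1}{5}\right) = - 6 \left(-727 - \frac{1}{5}\right) = \left(-6\right) \left(- \frac{3636}{5}\right) = \frac{21816}{5}$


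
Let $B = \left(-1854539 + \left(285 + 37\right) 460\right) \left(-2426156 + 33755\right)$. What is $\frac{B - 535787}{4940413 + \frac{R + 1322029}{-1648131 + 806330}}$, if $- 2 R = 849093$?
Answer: $\frac{6873200758496167664}{8317687412661} \approx 8.2634 \cdot 10^{5}$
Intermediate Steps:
$R = - \frac{849093}{2}$ ($R = \left(- \frac{1}{2}\right) 849093 = - \frac{849093}{2} \approx -4.2455 \cdot 10^{5}$)
$B = 4082438522019$ ($B = \left(-1854539 + 322 \cdot 460\right) \left(-2392401\right) = \left(-1854539 + 148120\right) \left(-2392401\right) = \left(-1706419\right) \left(-2392401\right) = 4082438522019$)
$\frac{B - 535787}{4940413 + \frac{R + 1322029}{-1648131 + 806330}} = \frac{4082438522019 - 535787}{4940413 + \frac{- \frac{849093}{2} + 1322029}{-1648131 + 806330}} = \frac{4082437986232}{4940413 + \frac{1794965}{2 \left(-841801\right)}} = \frac{4082437986232}{4940413 + \frac{1794965}{2} \left(- \frac{1}{841801}\right)} = \frac{4082437986232}{4940413 - \frac{1794965}{1683602}} = \frac{4082437986232}{\frac{8317687412661}{1683602}} = 4082437986232 \cdot \frac{1683602}{8317687412661} = \frac{6873200758496167664}{8317687412661}$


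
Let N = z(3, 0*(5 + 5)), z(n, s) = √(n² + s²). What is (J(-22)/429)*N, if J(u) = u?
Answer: -2/13 ≈ -0.15385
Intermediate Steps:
N = 3 (N = √(3² + (0*(5 + 5))²) = √(9 + (0*10)²) = √(9 + 0²) = √(9 + 0) = √9 = 3)
(J(-22)/429)*N = -22/429*3 = -22*1/429*3 = -2/39*3 = -2/13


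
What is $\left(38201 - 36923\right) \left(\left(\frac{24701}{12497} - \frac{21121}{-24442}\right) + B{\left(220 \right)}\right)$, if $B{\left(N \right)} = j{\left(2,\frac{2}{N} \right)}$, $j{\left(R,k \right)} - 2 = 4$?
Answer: $\frac{1725556253697}{152725837} \approx 11298.0$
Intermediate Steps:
$j{\left(R,k \right)} = 6$ ($j{\left(R,k \right)} = 2 + 4 = 6$)
$B{\left(N \right)} = 6$
$\left(38201 - 36923\right) \left(\left(\frac{24701}{12497} - \frac{21121}{-24442}\right) + B{\left(220 \right)}\right) = \left(38201 - 36923\right) \left(\left(\frac{24701}{12497} - \frac{21121}{-24442}\right) + 6\right) = 1278 \left(\left(24701 \cdot \frac{1}{12497} - - \frac{21121}{24442}\right) + 6\right) = 1278 \left(\left(\frac{24701}{12497} + \frac{21121}{24442}\right) + 6\right) = 1278 \left(\frac{867690979}{305451674} + 6\right) = 1278 \cdot \frac{2700401023}{305451674} = \frac{1725556253697}{152725837}$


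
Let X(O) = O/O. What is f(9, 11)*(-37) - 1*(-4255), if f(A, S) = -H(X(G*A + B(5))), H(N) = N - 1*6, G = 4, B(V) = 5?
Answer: 4070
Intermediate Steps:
X(O) = 1
H(N) = -6 + N (H(N) = N - 6 = -6 + N)
f(A, S) = 5 (f(A, S) = -(-6 + 1) = -1*(-5) = 5)
f(9, 11)*(-37) - 1*(-4255) = 5*(-37) - 1*(-4255) = -185 + 4255 = 4070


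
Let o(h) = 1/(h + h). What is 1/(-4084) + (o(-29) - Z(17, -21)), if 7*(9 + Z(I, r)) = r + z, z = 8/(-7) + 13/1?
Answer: 59708701/5803364 ≈ 10.289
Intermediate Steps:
z = 83/7 (z = 8*(-⅐) + 13*1 = -8/7 + 13 = 83/7 ≈ 11.857)
Z(I, r) = -358/49 + r/7 (Z(I, r) = -9 + (r + 83/7)/7 = -9 + (83/7 + r)/7 = -9 + (83/49 + r/7) = -358/49 + r/7)
o(h) = 1/(2*h)
1/(-4084) + (o(-29) - Z(17, -21)) = 1/(-4084) + ((½)/(-29) - (-358/49 + (⅐)*(-21))) = -1/4084 + ((½)*(-1/29) - (-358/49 - 3)) = -1/4084 + (-1/58 - 1*(-505/49)) = -1/4084 + (-1/58 + 505/49) = -1/4084 + 29241/2842 = 59708701/5803364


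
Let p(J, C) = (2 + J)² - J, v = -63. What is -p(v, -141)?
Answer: -3784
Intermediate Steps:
-p(v, -141) = -((2 - 63)² - 1*(-63)) = -((-61)² + 63) = -(3721 + 63) = -1*3784 = -3784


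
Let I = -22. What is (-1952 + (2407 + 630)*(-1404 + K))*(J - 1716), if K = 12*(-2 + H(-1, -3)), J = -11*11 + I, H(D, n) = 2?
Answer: 7930308100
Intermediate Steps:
J = -143 (J = -11*11 - 22 = -121 - 22 = -143)
K = 0 (K = 12*(-2 + 2) = 12*0 = 0)
(-1952 + (2407 + 630)*(-1404 + K))*(J - 1716) = (-1952 + (2407 + 630)*(-1404 + 0))*(-143 - 1716) = (-1952 + 3037*(-1404))*(-1859) = (-1952 - 4263948)*(-1859) = -4265900*(-1859) = 7930308100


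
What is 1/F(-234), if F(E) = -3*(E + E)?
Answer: 1/1404 ≈ 0.00071225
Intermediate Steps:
F(E) = -6*E
1/F(-234) = 1/(-6*(-234)) = 1/1404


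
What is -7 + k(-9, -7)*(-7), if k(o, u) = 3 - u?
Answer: -77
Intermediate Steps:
-7 + k(-9, -7)*(-7) = -7 + (3 - 1*(-7))*(-7) = -7 + (3 + 7)*(-7) = -7 + 10*(-7) = -7 - 70 = -77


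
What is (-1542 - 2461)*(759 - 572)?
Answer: -748561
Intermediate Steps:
(-1542 - 2461)*(759 - 572) = -4003*187 = -748561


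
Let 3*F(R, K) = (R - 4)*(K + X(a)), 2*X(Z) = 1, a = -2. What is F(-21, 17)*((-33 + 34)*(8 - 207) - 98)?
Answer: 86625/2 ≈ 43313.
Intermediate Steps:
X(Z) = 1/2 (X(Z) = (1/2)*1 = 1/2)
F(R, K) = (1/2 + K)*(-4 + R)/3 (F(R, K) = ((R - 4)*(K + 1/2))/3 = ((-4 + R)*(1/2 + K))/3 = ((1/2 + K)*(-4 + R))/3 = (1/2 + K)*(-4 + R)/3)
F(-21, 17)*((-33 + 34)*(8 - 207) - 98) = (-2/3 - 4/3*17 + (1/6)*(-21) + (1/3)*17*(-21))*((-33 + 34)*(8 - 207) - 98) = (-2/3 - 68/3 - 7/2 - 119)*(1*(-199) - 98) = -875*(-199 - 98)/6 = -875/6*(-297) = 86625/2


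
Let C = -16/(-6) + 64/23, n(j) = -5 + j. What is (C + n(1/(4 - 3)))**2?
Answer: 10000/4761 ≈ 2.1004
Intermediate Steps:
C = 376/69 (C = -16*(-1/6) + 64*(1/23) = 8/3 + 64/23 = 376/69 ≈ 5.4493)
(C + n(1/(4 - 3)))**2 = (376/69 + (-5 + 1/(4 - 3)))**2 = (376/69 + (-5 + 1/1))**2 = (376/69 + (-5 + 1))**2 = (376/69 - 4)**2 = (100/69)**2 = 10000/4761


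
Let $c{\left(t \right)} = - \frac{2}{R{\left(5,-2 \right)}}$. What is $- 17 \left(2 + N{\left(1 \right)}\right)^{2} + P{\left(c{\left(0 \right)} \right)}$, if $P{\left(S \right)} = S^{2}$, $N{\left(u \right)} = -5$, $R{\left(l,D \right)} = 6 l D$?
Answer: $- \frac{137699}{900} \approx -153.0$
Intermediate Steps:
$R{\left(l,D \right)} = 6 D l$
$c{\left(t \right)} = \frac{1}{30}$ ($c{\left(t \right)} = - \frac{2}{6 \left(-2\right) 5} = - \frac{2}{-60} = \left(-2\right) \left(- \frac{1}{60}\right) = \frac{1}{30}$)
$- 17 \left(2 + N{\left(1 \right)}\right)^{2} + P{\left(c{\left(0 \right)} \right)} = - 17 \left(2 - 5\right)^{2} + \left(\frac{1}{30}\right)^{2} = - 17 \left(-3\right)^{2} + \frac{1}{900} = \left(-17\right) 9 + \frac{1}{900} = -153 + \frac{1}{900} = - \frac{137699}{900}$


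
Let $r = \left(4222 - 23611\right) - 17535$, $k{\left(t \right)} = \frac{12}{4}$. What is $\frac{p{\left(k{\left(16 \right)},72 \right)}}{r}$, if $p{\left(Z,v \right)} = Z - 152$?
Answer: $\frac{149}{36924} \approx 0.0040353$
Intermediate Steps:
$k{\left(t \right)} = 3$ ($k{\left(t \right)} = 12 \cdot \frac{1}{4} = 3$)
$p{\left(Z,v \right)} = -152 + Z$ ($p{\left(Z,v \right)} = Z - 152 = -152 + Z$)
$r = -36924$ ($r = -19389 - 17535 = -36924$)
$\frac{p{\left(k{\left(16 \right)},72 \right)}}{r} = \frac{-152 + 3}{-36924} = \left(-149\right) \left(- \frac{1}{36924}\right) = \frac{149}{36924}$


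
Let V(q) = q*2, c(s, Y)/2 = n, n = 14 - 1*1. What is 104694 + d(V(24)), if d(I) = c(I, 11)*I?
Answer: 105942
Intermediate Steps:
n = 13 (n = 14 - 1 = 13)
c(s, Y) = 26 (c(s, Y) = 2*13 = 26)
V(q) = 2*q
d(I) = 26*I
104694 + d(V(24)) = 104694 + 26*(2*24) = 104694 + 26*48 = 104694 + 1248 = 105942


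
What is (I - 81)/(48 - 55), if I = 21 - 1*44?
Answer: 104/7 ≈ 14.857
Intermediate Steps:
I = -23 (I = 21 - 44 = -23)
(I - 81)/(48 - 55) = (-23 - 81)/(48 - 55) = -104/(-7) = -⅐*(-104) = 104/7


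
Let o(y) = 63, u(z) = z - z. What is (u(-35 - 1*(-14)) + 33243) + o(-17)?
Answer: 33306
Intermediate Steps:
u(z) = 0
(u(-35 - 1*(-14)) + 33243) + o(-17) = (0 + 33243) + 63 = 33243 + 63 = 33306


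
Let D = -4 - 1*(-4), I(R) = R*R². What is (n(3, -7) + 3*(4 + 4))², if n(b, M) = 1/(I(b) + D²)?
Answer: 421201/729 ≈ 577.78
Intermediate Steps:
I(R) = R³
D = 0 (D = -4 + 4 = 0)
n(b, M) = b⁻³ (n(b, M) = 1/(b³ + 0²) = 1/(b³ + 0) = 1/(b³) = b⁻³)
(n(3, -7) + 3*(4 + 4))² = (3⁻³ + 3*(4 + 4))² = (1/27 + 3*8)² = (1/27 + 24)² = (649/27)² = 421201/729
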